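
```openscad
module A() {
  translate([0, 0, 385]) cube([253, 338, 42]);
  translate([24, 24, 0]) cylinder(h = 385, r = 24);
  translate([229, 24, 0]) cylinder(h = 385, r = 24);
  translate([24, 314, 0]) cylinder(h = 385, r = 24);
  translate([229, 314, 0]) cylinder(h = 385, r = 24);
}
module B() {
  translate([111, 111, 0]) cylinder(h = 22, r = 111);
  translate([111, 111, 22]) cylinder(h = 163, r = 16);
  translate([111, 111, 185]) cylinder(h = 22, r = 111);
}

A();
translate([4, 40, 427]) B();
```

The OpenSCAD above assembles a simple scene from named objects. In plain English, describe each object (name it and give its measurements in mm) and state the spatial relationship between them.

A is a four-legged stool. The seat is 253×338 mm, 42 mm thick, top at z = 427 mm. It stands on four round legs, each 48 mm in diameter, from z = 0 to the seat underside, each leg's axis is inset half a diameter from the nearest pair of seat edges (so the leg's bounding box is flush with the corner).

B is a spool: two coaxial disc flanges of radius 111 mm and thickness 22 mm, joined by a core cylinder of radius 16 mm and height 163 mm. The lower flange rests on z = 0 and the three cylinders share a vertical axis.

The spool is on top of the stool.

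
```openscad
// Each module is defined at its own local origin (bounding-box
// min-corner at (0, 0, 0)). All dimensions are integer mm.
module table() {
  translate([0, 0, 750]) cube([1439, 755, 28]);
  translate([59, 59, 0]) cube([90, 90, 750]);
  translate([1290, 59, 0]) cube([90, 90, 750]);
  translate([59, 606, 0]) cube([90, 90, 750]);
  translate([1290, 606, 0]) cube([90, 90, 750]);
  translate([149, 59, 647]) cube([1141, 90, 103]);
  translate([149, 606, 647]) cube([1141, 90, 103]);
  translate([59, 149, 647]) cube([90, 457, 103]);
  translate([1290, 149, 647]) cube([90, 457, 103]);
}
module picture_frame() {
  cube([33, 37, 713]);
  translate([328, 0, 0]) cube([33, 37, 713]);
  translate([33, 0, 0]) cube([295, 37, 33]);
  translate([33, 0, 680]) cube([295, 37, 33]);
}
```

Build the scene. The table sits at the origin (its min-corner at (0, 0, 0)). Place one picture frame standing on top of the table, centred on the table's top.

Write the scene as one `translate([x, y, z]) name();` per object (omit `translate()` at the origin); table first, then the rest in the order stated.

table();
translate([539, 359, 778]) picture_frame();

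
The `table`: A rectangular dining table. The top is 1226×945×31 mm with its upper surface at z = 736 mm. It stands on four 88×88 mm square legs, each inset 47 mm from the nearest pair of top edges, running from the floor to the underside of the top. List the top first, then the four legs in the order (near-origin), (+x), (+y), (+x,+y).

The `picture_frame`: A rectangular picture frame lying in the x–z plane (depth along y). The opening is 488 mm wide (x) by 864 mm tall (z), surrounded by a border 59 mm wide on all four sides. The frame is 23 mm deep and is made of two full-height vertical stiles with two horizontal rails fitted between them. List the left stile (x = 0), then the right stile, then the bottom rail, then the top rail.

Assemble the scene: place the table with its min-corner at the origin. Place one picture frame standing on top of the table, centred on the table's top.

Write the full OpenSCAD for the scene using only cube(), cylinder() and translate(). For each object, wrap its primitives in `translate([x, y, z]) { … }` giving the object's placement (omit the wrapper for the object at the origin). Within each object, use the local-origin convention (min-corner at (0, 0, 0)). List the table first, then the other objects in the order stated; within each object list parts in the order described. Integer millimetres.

translate([0, 0, 705]) cube([1226, 945, 31]);
translate([47, 47, 0]) cube([88, 88, 705]);
translate([1091, 47, 0]) cube([88, 88, 705]);
translate([47, 810, 0]) cube([88, 88, 705]);
translate([1091, 810, 0]) cube([88, 88, 705]);
translate([310, 461, 736]) {
  cube([59, 23, 982]);
  translate([547, 0, 0]) cube([59, 23, 982]);
  translate([59, 0, 0]) cube([488, 23, 59]);
  translate([59, 0, 923]) cube([488, 23, 59]);
}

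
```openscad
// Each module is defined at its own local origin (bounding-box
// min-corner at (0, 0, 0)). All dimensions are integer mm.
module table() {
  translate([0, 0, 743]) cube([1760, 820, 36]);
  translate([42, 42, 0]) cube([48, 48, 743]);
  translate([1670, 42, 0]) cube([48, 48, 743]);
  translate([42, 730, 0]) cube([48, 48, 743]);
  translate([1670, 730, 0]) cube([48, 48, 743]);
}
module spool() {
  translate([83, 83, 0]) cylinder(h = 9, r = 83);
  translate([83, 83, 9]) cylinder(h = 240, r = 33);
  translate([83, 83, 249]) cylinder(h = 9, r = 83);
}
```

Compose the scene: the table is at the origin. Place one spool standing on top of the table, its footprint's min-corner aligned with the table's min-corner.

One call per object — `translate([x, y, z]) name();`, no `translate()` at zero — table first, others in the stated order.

table();
translate([0, 0, 779]) spool();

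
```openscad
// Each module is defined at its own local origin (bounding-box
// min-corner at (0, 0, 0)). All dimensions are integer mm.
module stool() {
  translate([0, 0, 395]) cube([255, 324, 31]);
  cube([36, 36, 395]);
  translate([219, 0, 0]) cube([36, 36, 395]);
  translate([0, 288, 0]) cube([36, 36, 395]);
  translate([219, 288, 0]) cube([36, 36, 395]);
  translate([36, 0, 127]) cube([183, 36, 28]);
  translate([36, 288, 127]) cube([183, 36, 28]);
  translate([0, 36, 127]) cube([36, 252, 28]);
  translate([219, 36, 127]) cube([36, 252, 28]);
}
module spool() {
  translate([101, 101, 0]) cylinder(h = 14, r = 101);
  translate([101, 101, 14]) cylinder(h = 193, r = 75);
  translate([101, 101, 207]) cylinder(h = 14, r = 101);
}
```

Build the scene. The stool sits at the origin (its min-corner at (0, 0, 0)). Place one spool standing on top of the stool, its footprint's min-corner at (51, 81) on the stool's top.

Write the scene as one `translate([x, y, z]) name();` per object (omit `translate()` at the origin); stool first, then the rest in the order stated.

stool();
translate([51, 81, 426]) spool();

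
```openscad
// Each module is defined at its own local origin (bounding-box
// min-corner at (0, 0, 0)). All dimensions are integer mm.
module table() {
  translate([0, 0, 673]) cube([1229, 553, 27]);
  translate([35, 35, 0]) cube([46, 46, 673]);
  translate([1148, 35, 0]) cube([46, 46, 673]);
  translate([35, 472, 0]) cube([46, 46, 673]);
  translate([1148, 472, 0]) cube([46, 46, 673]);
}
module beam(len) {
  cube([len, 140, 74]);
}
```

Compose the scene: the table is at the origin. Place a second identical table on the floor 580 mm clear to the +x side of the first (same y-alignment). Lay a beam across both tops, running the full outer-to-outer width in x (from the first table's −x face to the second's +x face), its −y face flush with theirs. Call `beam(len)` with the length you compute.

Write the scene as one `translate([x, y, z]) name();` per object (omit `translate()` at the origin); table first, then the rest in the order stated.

table();
translate([1809, 0, 0]) table();
translate([0, 0, 700]) beam(3038);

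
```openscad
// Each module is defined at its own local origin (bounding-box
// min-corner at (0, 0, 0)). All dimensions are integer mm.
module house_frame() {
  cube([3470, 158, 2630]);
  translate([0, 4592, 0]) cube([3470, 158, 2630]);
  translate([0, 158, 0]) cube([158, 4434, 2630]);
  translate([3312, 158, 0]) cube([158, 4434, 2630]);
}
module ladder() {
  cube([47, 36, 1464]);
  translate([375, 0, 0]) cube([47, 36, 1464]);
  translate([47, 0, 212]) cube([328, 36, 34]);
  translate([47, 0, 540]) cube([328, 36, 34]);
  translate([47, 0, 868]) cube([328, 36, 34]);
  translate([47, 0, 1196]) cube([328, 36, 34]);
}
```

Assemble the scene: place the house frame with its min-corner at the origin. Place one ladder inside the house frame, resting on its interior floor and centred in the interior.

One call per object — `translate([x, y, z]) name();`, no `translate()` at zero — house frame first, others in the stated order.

house_frame();
translate([1524, 2357, 0]) ladder();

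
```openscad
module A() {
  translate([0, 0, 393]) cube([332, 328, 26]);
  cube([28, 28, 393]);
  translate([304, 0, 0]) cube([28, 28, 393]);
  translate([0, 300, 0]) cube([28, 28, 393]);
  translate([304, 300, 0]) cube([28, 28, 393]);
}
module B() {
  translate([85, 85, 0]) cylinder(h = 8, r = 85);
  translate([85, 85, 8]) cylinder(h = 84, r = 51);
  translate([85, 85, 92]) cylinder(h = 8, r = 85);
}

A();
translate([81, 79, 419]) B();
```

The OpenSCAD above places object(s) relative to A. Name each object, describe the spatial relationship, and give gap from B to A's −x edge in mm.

The spool's min-x is at 81; the stool's min-x is 0; gap = 81 mm.

A is a stool. B is a spool. The spool is on top of the stool, centred. The gap from the spool to the stool's −x edge is 81 mm.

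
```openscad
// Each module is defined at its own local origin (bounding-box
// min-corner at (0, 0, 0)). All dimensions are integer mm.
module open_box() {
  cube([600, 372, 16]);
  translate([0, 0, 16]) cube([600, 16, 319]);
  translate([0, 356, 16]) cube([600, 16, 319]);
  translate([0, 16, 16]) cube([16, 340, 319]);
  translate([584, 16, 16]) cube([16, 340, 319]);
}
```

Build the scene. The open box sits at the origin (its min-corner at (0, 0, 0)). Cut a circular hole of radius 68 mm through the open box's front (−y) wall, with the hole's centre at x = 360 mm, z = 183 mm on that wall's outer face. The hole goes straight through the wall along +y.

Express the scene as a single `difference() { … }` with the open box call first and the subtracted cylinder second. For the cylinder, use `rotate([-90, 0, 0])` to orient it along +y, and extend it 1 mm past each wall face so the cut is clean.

difference() {
  open_box();
  translate([360, -1, 183]) rotate([-90, 0, 0]) cylinder(h = 18, r = 68);
}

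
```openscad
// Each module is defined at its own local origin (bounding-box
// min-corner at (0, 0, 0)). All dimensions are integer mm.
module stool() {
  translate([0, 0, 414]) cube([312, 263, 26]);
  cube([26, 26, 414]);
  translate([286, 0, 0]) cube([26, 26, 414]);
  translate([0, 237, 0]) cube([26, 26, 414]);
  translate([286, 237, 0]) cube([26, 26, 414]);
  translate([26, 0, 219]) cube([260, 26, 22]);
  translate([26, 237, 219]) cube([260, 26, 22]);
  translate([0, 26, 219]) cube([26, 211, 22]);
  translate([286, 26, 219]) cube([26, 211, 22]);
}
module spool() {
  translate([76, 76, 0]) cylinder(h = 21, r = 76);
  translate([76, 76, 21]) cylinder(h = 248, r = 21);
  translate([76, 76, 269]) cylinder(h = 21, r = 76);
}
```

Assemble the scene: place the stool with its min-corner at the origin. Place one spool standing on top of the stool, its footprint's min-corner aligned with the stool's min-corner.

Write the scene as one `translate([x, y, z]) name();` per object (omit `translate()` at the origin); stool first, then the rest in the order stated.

stool();
translate([0, 0, 440]) spool();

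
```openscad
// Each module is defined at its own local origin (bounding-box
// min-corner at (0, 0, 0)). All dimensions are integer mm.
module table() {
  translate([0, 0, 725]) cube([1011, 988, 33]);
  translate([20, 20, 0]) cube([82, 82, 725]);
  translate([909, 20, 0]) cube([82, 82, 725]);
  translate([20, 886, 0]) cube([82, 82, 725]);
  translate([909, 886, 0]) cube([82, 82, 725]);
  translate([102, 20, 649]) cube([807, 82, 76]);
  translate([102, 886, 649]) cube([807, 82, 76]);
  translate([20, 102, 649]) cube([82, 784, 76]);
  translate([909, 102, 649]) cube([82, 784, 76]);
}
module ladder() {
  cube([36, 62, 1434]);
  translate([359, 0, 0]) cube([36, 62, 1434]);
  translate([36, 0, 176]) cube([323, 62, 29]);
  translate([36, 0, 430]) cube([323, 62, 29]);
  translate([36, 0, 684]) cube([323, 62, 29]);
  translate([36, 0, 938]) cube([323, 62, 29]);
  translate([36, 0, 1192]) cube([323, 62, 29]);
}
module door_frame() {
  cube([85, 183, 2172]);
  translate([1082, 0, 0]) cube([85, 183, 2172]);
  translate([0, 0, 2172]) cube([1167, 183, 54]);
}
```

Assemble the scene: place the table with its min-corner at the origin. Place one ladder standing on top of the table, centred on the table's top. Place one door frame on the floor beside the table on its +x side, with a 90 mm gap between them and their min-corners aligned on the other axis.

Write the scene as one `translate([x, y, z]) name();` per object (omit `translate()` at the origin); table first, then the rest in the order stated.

table();
translate([308, 463, 758]) ladder();
translate([1101, 0, 0]) door_frame();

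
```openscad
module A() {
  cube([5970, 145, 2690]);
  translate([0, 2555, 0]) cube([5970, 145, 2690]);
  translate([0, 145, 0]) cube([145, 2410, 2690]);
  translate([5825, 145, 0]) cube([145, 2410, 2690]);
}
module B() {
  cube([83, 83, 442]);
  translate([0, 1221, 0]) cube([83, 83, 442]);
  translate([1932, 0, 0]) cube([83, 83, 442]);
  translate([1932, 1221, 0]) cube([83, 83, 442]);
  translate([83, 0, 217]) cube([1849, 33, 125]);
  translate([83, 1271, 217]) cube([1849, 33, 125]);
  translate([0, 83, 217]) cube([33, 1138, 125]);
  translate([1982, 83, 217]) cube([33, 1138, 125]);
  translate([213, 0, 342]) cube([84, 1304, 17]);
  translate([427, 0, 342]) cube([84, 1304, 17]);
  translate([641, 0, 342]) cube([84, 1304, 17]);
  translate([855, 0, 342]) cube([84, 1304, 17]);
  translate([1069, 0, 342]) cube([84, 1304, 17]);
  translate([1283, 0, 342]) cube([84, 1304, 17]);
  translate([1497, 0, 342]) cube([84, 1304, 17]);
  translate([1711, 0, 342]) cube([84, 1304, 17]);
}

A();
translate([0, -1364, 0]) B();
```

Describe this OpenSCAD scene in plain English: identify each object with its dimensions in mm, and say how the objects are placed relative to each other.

A is a box-shaped house frame (walls only): outside footprint 5970×2700 mm, wall height 2690 mm, wall thickness 145 mm. The two y-facing walls run the full x-width; the two x-facing walls fit between the inner faces of the y-facing walls.

B is a bed frame 2015 mm long (x) by 1304 mm wide (y). Four 83×83 mm corner posts, 442 mm tall, at the corners of the footprint. Four rails of 33 mm thickness and 125 mm height run between adjacent posts with their undersides at z = 217 mm, their outer faces flush with the outside of the frame (the two x-running rails run between the posts' inner faces; the two y-running rails run between the posts' inner faces). 8 slats, each 84 mm wide (x) and 17 mm thick, lie across the top of the two x-running rails, running the full 1304 mm width of the frame in y; the slats are evenly spaced along x between the inner faces of the end posts with equal gaps (rounded down to the nearest mm) at the −x end and between each pair — any rounding remainder accumulates at the +x end.

The bed frame is on the floor beside the house frame on its −y side.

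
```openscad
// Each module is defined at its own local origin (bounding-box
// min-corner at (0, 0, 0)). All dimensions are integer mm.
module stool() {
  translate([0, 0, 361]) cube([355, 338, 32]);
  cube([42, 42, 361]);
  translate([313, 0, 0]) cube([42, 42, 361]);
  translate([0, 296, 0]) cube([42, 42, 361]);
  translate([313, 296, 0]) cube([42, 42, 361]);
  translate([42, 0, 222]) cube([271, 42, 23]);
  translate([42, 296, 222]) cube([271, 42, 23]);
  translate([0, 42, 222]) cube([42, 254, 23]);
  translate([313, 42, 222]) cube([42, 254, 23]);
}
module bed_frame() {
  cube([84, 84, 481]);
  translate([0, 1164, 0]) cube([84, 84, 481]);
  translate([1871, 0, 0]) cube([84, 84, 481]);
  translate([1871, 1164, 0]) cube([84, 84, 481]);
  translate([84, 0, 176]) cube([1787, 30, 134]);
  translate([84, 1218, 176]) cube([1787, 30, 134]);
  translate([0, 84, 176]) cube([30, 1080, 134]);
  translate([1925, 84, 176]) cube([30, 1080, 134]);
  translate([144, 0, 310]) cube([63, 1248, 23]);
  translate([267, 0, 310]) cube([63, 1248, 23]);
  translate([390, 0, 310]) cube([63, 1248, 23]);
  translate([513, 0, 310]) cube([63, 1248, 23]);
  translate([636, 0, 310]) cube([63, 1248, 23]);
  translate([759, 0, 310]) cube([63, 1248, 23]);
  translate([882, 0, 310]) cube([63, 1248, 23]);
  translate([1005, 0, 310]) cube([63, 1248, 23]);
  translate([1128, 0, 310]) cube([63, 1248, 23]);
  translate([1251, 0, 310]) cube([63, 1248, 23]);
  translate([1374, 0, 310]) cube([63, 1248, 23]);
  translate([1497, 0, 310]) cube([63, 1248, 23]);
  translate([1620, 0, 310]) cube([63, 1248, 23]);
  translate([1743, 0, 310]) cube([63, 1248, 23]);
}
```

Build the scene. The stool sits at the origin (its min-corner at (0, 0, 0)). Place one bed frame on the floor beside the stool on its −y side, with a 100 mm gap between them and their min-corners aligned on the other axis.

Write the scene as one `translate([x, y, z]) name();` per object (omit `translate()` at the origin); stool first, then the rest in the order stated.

stool();
translate([0, -1348, 0]) bed_frame();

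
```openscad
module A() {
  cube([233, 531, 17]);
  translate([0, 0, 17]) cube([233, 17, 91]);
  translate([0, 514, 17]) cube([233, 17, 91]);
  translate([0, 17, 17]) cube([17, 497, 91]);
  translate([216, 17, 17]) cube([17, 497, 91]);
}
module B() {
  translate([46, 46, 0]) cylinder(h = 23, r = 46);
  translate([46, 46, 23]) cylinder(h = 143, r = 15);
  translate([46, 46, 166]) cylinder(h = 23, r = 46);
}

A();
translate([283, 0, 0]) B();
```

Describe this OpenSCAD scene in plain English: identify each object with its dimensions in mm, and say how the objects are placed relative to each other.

A is an open storage box with external size 233×531×108 mm and wall thickness 17 mm (the base is also 17 mm thick). The base covers the whole footprint; the four walls stand on the base, with the y-facing walls full-width and the x-facing walls fitting between their inner faces.

B is a spool: two coaxial disc flanges of radius 46 mm and thickness 23 mm, joined by a core cylinder of radius 15 mm and height 143 mm. The lower flange rests on z = 0 and the three cylinders share a vertical axis.

The spool is on the floor beside the open box on its +x side.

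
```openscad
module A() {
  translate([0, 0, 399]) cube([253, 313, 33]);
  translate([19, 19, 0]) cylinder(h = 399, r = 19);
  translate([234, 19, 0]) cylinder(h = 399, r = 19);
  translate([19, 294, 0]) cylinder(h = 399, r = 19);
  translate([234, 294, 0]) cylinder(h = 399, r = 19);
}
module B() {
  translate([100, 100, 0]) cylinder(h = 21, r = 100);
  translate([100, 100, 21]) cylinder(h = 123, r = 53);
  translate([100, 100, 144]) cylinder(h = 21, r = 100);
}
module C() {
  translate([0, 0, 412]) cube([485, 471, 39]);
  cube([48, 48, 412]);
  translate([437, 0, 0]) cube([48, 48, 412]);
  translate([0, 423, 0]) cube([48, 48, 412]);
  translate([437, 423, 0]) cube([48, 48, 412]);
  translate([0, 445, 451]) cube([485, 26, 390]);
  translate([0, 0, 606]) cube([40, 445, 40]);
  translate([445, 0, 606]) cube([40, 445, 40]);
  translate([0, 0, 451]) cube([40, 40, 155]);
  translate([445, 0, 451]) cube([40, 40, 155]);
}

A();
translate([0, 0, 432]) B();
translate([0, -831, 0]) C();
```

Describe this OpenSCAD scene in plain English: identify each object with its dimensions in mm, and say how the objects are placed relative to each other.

A is a four-legged stool. The seat is a 253×313×33 mm slab whose top surface is at z = 432 mm; four round legs, each 38 mm in diameter, run from the floor (z = 0) to the underside of the seat, each leg's axis is inset half a diameter from the nearest pair of seat edges (so the leg's bounding box is flush with the corner).

B is a spool: two coaxial disc flanges of radius 100 mm and thickness 21 mm, joined by a core cylinder of radius 53 mm and height 123 mm. The lower flange rests on z = 0 and the three cylinders share a vertical axis.

C is a chair. The seat is a 485×471×39 mm slab with its top at z = 451 mm, on four 48×48 mm corner legs (flush with the seat edges, standing on z = 0). A flat backrest 26 mm thick, 390 mm tall, spans the full seat width and rises from the seat top along its +y edge, rear face flush with the rear of the seat. Two armrests of 40×40 mm section run along each side from the seat's front edge to the front of the backrest, top faces 195 mm above the seat top and outer faces flush with the seat's x-edges; a 40×40 mm post under the front of each armrest stands on the seat at the front corner.

The spool is on top of the stool. The chair is on the floor beside the stool on its −y side.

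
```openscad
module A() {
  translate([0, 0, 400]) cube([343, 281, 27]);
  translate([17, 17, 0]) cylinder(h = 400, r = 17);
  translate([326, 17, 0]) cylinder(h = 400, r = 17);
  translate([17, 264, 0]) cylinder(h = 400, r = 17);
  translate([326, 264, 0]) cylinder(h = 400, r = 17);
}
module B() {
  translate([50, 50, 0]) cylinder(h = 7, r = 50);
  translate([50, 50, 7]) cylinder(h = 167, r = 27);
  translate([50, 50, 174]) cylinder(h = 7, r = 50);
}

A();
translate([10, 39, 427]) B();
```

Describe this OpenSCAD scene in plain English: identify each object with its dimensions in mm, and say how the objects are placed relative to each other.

A is a four-legged stool. The seat is 343×281 mm, 27 mm thick, top at z = 427 mm. It stands on four round legs, each 34 mm in diameter, from z = 0 to the seat underside, each leg's axis is inset half a diameter from the nearest pair of seat edges (so the leg's bounding box is flush with the corner).

B is a spool: two coaxial disc flanges of radius 50 mm and thickness 7 mm, joined by a core cylinder of radius 27 mm and height 167 mm. The lower flange rests on z = 0 and the three cylinders share a vertical axis.

The spool is on top of the stool.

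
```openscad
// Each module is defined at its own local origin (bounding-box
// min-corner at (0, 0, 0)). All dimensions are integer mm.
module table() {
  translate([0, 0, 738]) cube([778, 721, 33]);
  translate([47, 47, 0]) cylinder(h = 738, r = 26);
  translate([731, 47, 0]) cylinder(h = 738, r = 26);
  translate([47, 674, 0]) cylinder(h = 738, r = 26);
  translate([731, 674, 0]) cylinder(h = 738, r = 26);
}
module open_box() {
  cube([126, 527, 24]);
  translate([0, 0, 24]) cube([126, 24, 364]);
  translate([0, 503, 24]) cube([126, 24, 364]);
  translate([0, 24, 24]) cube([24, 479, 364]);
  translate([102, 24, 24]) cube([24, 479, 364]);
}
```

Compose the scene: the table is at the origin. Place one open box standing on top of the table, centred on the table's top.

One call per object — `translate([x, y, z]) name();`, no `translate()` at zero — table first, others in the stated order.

table();
translate([326, 97, 771]) open_box();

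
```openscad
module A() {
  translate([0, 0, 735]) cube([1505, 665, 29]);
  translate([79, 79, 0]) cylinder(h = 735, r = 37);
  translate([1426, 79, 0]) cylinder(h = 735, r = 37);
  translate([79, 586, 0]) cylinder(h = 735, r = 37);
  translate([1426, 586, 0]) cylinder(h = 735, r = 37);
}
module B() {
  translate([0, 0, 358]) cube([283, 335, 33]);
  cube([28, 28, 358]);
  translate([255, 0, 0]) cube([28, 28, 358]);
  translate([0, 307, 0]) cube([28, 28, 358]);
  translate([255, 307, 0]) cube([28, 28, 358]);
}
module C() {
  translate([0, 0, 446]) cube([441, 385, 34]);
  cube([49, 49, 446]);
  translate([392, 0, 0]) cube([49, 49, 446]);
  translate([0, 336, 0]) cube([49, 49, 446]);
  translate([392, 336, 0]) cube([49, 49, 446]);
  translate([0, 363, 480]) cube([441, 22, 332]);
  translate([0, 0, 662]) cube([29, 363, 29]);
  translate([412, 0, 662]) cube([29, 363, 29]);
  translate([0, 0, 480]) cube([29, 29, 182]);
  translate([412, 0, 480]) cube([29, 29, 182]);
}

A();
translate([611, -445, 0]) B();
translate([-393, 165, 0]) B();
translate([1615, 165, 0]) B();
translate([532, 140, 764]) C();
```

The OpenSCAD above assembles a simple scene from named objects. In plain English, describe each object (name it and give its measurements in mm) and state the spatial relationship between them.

A is a table: top 1505 mm (x) × 665 mm (y), 29 mm thick, upper face at z = 764 mm, on four round legs of 74 mm diameter, each leg's bounding box inset 42 mm from the nearest pair of top edges, running from z = 0 to the bottom of the top.

B is a simple wooden stool: a rectangular seat 283 mm (x) by 335 mm (y), 33 mm thick, top face at z = 391 mm, on four square legs, each 28×28 mm in cross-section. The legs rest on z = 0, each flush with a corner of the seat.

C is a chair: 441×385 mm seat, 34 mm thick, top at z = 480 mm, on four 49 mm square corner legs flush with the seat edges. A 22 mm thick backrest slab spans the full seat width, extending 332 mm above the seat top, its back face flush with the seat's +y edge. Two armrests of 29×29 mm section run along each side from the seat's front edge to the front of the backrest, top faces 211 mm above the seat top and outer faces flush with the seat's x-edges; a 29×29 mm post under the front of each armrest stands on the seat at the front corner.

Three stools sit around the table at the −y, −x, +x sides. The chair is on top of the table, centred.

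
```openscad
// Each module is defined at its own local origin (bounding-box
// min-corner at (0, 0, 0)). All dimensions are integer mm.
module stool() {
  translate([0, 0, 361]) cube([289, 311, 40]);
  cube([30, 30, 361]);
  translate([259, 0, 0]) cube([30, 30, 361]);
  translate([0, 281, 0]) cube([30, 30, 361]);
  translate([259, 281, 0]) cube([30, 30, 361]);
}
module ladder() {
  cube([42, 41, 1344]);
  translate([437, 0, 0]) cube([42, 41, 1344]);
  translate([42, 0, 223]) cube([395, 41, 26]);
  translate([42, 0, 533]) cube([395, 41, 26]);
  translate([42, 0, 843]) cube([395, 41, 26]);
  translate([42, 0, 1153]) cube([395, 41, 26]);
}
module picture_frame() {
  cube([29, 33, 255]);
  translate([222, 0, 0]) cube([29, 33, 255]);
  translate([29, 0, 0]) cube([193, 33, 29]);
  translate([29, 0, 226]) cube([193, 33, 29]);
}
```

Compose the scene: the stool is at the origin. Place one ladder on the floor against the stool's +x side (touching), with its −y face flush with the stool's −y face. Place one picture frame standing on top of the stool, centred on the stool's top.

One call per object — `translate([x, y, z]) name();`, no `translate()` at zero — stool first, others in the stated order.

stool();
translate([289, 0, 0]) ladder();
translate([19, 139, 401]) picture_frame();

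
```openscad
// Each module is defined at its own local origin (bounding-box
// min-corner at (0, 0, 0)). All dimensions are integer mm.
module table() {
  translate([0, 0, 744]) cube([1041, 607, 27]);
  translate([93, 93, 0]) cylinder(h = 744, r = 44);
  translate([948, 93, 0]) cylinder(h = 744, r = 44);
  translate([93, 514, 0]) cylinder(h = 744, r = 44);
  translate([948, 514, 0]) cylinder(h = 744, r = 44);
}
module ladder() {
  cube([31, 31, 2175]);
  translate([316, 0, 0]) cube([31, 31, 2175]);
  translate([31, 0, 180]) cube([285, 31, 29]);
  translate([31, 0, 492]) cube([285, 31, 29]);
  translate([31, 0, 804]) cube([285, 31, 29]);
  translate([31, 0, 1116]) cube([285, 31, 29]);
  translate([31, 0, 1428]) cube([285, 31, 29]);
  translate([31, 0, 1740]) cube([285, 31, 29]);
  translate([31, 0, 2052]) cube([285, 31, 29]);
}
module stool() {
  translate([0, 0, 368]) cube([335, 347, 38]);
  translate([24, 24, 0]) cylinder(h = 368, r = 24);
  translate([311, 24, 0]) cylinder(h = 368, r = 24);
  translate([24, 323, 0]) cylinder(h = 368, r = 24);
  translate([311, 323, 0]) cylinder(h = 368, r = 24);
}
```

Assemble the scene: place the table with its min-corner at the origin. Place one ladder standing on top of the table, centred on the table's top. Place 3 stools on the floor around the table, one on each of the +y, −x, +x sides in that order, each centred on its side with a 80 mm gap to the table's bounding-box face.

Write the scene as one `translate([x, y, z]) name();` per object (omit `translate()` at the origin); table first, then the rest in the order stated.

table();
translate([347, 288, 771]) ladder();
translate([353, 687, 0]) stool();
translate([-415, 130, 0]) stool();
translate([1121, 130, 0]) stool();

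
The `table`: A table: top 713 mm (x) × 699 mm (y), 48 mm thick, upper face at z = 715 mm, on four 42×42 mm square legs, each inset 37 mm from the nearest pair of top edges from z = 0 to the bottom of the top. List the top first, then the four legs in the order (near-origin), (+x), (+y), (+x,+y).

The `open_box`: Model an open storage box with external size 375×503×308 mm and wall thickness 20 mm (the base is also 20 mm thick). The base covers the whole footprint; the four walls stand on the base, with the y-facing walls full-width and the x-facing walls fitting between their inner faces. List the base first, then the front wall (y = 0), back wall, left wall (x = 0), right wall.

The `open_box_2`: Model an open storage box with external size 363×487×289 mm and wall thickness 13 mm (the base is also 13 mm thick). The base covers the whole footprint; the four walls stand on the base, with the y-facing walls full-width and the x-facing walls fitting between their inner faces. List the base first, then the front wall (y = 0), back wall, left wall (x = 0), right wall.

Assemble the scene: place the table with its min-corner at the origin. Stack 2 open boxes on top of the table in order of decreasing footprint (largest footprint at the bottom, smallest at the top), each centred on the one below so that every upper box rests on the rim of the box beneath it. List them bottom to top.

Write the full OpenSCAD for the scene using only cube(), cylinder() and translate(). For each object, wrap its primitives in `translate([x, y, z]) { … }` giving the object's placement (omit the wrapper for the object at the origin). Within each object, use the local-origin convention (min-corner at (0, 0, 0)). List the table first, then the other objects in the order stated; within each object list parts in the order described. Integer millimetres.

translate([0, 0, 667]) cube([713, 699, 48]);
translate([37, 37, 0]) cube([42, 42, 667]);
translate([634, 37, 0]) cube([42, 42, 667]);
translate([37, 620, 0]) cube([42, 42, 667]);
translate([634, 620, 0]) cube([42, 42, 667]);
translate([169, 98, 715]) {
  cube([375, 503, 20]);
  translate([0, 0, 20]) cube([375, 20, 288]);
  translate([0, 483, 20]) cube([375, 20, 288]);
  translate([0, 20, 20]) cube([20, 463, 288]);
  translate([355, 20, 20]) cube([20, 463, 288]);
}
translate([175, 106, 1023]) {
  cube([363, 487, 13]);
  translate([0, 0, 13]) cube([363, 13, 276]);
  translate([0, 474, 13]) cube([363, 13, 276]);
  translate([0, 13, 13]) cube([13, 461, 276]);
  translate([350, 13, 13]) cube([13, 461, 276]);
}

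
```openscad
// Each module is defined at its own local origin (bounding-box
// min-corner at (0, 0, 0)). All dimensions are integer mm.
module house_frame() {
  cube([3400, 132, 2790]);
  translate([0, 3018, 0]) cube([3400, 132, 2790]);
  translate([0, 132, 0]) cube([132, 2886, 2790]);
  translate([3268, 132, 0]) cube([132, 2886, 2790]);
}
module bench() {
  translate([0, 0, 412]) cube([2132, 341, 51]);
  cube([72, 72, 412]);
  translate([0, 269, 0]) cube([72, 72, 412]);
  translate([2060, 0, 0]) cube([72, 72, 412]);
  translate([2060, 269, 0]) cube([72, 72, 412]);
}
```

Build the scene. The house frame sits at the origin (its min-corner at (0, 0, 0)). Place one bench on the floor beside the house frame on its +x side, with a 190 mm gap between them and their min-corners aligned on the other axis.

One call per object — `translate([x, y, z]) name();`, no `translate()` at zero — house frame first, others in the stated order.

house_frame();
translate([3590, 0, 0]) bench();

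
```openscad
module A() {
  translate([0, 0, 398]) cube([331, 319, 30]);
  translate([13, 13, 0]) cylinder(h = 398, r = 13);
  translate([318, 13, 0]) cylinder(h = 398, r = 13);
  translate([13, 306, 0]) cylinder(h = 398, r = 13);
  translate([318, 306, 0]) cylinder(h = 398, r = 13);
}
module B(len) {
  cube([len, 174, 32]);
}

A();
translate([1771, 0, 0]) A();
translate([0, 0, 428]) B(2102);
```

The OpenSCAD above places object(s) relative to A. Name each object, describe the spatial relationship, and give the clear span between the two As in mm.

Second stool starts at x = 1771; first ends at x = 331; clear span = 1771 − 331 = 1440 mm.

A is a stool. B is a beam. A beam spans the tops of two stools. The clear span between the two stools is 1440 mm.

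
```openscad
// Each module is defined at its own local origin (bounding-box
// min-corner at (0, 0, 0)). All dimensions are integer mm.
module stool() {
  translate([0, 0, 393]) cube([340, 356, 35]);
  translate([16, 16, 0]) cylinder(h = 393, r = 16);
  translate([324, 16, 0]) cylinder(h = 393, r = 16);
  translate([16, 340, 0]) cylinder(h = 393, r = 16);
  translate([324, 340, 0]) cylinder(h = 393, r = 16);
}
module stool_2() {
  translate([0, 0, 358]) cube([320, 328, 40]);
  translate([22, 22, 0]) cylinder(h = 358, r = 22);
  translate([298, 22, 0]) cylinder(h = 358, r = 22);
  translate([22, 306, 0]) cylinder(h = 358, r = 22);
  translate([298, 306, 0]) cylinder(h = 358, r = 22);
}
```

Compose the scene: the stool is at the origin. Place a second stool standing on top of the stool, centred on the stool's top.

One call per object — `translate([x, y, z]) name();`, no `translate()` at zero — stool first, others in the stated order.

stool();
translate([10, 14, 428]) stool_2();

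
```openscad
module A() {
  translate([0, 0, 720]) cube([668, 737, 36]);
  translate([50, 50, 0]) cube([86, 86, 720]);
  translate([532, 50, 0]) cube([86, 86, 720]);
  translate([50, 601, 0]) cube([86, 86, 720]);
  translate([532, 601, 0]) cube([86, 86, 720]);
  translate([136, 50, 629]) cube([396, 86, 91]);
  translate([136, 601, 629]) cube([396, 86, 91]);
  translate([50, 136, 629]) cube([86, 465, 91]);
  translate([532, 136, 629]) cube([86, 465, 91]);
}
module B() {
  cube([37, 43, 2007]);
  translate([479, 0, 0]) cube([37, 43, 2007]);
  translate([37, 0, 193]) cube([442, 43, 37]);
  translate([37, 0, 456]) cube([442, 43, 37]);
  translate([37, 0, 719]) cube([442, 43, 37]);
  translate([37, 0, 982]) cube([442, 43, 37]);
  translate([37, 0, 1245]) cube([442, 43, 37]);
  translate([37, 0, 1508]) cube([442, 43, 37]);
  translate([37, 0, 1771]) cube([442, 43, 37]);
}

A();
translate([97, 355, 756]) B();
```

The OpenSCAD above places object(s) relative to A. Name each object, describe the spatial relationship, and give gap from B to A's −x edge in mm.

The ladder's min-x is at 97; the table's min-x is 0; gap = 97 mm.

A is a table. B is a ladder. The ladder is on top of the table. The gap from the ladder to the table's −x edge is 97 mm.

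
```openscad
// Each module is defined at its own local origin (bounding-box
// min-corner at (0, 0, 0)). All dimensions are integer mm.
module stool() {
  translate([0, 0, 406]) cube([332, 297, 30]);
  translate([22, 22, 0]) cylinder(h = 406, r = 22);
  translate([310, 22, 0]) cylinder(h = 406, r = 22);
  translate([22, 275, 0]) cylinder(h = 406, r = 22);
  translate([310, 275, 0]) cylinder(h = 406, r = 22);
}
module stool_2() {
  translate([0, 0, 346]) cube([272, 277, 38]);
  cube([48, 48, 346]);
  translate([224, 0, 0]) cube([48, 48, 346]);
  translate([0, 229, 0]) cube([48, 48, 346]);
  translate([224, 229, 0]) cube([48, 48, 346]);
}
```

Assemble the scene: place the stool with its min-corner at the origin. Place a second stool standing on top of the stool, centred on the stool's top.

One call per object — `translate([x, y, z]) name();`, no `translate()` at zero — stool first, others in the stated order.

stool();
translate([30, 10, 436]) stool_2();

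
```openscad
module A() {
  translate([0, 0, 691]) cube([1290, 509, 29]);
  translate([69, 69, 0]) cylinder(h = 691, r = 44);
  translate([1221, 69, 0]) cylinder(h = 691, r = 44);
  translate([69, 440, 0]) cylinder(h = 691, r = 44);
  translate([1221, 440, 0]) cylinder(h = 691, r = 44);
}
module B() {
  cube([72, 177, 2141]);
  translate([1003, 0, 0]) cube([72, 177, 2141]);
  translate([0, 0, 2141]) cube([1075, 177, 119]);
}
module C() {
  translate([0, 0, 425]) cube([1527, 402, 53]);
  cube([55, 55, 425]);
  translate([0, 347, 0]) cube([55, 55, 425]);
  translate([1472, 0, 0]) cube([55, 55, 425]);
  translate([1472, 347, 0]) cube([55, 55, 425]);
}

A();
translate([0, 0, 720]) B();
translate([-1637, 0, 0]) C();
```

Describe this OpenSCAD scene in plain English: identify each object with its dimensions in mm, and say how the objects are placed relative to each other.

A is a rectangular dining table. The top is 1290×509×29 mm with its upper surface at z = 720 mm. It stands on four round legs of 88 mm diameter, each leg's bounding box inset 25 mm from the nearest pair of top edges, running from the floor to the underside of the top.

B is a door frame. The clear opening is 931 mm wide and 2141 mm high. Two 72 mm wide jambs, 177 mm deep, stand either side of the opening from the floor to the top of the opening. A 119 mm thick head sits across the top of both jambs, spanning the full outside width of the frame.

C is a bench: a 1527×402 mm seat slab, 53 mm thick, top at z = 478 mm, on four 55×55 mm square legs flush with the seat corners and standing on z = 0.

The door frame is on top of the table. The bench is on the floor beside the table on its −x side.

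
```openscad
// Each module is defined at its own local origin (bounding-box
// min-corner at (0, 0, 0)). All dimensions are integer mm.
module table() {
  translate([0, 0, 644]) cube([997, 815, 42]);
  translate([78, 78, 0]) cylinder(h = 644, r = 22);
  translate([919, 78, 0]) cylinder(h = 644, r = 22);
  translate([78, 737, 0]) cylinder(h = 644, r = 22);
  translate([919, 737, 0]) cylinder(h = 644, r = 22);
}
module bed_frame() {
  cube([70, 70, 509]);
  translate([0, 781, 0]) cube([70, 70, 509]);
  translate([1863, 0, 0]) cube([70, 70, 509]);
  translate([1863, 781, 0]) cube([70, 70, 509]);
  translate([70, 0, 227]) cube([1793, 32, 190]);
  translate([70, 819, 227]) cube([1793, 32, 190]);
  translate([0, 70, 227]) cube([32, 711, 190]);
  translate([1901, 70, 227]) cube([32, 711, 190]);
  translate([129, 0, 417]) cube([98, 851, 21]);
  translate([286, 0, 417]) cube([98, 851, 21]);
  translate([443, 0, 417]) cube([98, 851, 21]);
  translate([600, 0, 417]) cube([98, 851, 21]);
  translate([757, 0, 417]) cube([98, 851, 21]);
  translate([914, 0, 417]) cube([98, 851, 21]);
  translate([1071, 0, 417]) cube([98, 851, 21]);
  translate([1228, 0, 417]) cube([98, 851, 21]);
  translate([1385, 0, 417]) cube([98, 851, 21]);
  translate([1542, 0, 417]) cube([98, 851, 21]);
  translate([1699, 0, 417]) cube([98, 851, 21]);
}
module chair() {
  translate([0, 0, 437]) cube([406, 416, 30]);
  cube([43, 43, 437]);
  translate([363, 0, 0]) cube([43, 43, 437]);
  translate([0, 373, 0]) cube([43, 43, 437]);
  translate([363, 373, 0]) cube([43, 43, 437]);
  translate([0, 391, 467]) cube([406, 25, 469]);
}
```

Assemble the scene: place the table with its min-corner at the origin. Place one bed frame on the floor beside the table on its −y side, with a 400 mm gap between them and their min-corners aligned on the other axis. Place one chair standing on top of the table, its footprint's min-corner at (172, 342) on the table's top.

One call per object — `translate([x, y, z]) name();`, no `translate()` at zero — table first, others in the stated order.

table();
translate([0, -1251, 0]) bed_frame();
translate([172, 342, 686]) chair();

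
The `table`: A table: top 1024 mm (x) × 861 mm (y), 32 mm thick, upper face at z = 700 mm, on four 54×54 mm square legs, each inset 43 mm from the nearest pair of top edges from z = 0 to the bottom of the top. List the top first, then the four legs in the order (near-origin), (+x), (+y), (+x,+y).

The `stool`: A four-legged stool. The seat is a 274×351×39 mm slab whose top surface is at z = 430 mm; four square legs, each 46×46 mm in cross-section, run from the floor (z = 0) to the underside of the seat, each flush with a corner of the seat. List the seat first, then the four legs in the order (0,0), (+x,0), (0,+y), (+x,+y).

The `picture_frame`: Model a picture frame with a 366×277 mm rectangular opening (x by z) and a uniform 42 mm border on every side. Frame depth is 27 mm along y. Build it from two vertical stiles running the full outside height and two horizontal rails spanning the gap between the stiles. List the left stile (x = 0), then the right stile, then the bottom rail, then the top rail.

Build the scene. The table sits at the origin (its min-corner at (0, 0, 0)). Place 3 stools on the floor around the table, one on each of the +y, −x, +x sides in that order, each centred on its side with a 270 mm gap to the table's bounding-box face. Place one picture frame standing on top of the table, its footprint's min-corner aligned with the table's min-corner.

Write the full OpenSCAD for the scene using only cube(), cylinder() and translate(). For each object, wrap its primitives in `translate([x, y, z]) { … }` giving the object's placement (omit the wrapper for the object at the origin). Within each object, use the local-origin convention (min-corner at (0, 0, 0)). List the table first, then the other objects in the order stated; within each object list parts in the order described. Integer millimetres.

translate([0, 0, 668]) cube([1024, 861, 32]);
translate([43, 43, 0]) cube([54, 54, 668]);
translate([927, 43, 0]) cube([54, 54, 668]);
translate([43, 764, 0]) cube([54, 54, 668]);
translate([927, 764, 0]) cube([54, 54, 668]);
translate([375, 1131, 0]) {
  translate([0, 0, 391]) cube([274, 351, 39]);
  cube([46, 46, 391]);
  translate([228, 0, 0]) cube([46, 46, 391]);
  translate([0, 305, 0]) cube([46, 46, 391]);
  translate([228, 305, 0]) cube([46, 46, 391]);
}
translate([-544, 255, 0]) {
  translate([0, 0, 391]) cube([274, 351, 39]);
  cube([46, 46, 391]);
  translate([228, 0, 0]) cube([46, 46, 391]);
  translate([0, 305, 0]) cube([46, 46, 391]);
  translate([228, 305, 0]) cube([46, 46, 391]);
}
translate([1294, 255, 0]) {
  translate([0, 0, 391]) cube([274, 351, 39]);
  cube([46, 46, 391]);
  translate([228, 0, 0]) cube([46, 46, 391]);
  translate([0, 305, 0]) cube([46, 46, 391]);
  translate([228, 305, 0]) cube([46, 46, 391]);
}
translate([0, 0, 700]) {
  cube([42, 27, 361]);
  translate([408, 0, 0]) cube([42, 27, 361]);
  translate([42, 0, 0]) cube([366, 27, 42]);
  translate([42, 0, 319]) cube([366, 27, 42]);
}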